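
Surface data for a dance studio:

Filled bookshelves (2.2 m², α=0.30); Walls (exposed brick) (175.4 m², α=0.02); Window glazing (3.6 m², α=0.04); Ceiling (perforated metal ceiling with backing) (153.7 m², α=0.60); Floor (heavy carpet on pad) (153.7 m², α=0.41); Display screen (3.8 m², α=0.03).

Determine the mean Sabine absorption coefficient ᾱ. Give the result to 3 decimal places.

Total surface area S = 492.4 m².
Weighted sum Σ Sα = 159.663.
ᾱ = A/S = 0.324.

0.324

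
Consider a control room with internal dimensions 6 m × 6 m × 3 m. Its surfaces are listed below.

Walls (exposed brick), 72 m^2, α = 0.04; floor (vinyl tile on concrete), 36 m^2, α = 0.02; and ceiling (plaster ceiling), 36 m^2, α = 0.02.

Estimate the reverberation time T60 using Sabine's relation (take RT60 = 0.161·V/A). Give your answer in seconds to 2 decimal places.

4.03 s

Total absorption A = 72*0.04 + 36*0.02 + 36*0.02
  = 2.880 + 0.720 + 0.720 = 4.320 m^2 sabins.
Volume V = 6 × 6 × 3 = 108 m³.
T = 0.161 V/A = 0.161·108/4.320 = 4.03 s.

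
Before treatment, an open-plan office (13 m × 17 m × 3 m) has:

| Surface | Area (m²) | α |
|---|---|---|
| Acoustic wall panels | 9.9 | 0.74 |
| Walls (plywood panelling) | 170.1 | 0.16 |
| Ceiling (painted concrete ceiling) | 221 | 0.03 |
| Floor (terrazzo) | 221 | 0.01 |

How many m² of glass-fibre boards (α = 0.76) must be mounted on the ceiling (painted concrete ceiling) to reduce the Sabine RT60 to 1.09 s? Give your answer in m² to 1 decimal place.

74.7

Equivalent absorption area: A₁ = 9.9×0.74 + 170.1×0.16 + 221×0.03 + 221×0.01 = 43.382 m².
Required A₂ = 0.161·663/1.09 = 97.929 sabins.
ΔA needed = 97.929 − 43.382 = 54.547 sabins.
Net gain per m²: Δα = 0.76 − 0.03 = 0.73.
Panel area = 54.547 / 0.73 = 74.7 m².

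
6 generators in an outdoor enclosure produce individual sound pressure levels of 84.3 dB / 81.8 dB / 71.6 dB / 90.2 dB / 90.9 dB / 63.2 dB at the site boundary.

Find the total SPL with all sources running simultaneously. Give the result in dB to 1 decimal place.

Sum in the linear (power) domain: Σ 10^(Lᵢ/10) = 10^(84.3/10) + 10^(81.8/10) + 10^(71.6/10) + 10^(90.2/10) + 10^(90.9/10) + 10^(63.2/10) = 2.714e+09.
L_total = 10·log₁₀(2.714e+09) = 94.3 dB.

94.3 dB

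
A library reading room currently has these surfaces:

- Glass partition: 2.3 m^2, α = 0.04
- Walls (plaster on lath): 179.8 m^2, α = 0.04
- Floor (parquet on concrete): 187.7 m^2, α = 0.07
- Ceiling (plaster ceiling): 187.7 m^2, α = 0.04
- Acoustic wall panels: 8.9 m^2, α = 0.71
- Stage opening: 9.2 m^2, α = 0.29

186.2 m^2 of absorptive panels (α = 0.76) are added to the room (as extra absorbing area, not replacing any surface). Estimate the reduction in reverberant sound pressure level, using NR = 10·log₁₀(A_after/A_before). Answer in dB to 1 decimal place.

6.8 dB

Summing Sᵢαᵢ: 0.092 + 7.192 + 13.139 + 7.508 + 6.319 + 2.668 → A_before = 36.918 sabins.
Treatment contributes 186.2·0.76 = 141.512 sabins.
New total A_after = 178.430 sabins.
NR = 10·log₁₀(178.430/36.918) = 6.8 dB.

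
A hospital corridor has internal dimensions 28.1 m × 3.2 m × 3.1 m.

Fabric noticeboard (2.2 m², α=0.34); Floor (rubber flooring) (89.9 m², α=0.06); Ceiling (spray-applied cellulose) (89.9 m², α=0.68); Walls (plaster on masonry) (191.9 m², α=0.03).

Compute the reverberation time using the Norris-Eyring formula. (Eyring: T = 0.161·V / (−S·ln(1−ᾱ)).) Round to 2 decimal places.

0.55 seconds

Total surface area S = 2.2 + 89.9 + 89.9 + 191.9 = 373.9 m².
Absorption A = 2.2·0.34 + 89.9·0.06 + 89.9·0.68 + 191.9·0.03 = 73.031 sabins.
Mean coefficient ᾱ = A/S = 0.1953.
−S·ln(1−ᾱ) = −373.9 × ln(1 − 0.1953) = 81.243.
V = 28.1 × 3.2 × 3.1 = 278.752 m³.
RT60 = 0.161 × 278.752 / 81.243 = 0.55 s.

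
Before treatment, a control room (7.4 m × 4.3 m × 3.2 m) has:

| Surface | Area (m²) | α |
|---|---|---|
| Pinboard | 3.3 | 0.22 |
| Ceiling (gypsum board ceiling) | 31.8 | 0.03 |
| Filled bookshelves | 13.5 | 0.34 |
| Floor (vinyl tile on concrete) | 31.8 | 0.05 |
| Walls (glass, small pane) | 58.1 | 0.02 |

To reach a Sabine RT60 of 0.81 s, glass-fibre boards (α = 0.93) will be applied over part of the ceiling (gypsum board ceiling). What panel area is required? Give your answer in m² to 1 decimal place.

Total absorption A₁ = 3.3*0.22 + 31.8*0.03 + 13.5*0.34 + 31.8*0.05 + 58.1*0.02
  = 0.726 + 0.954 + 4.590 + 1.590 + 1.162 = 9.022 m² sabins.
V = 101.824 m³. Target absorption A₂ = 0.161 × 101.824 / 0.81 = 20.239 sabins.
ΔA needed = 20.239 − 9.022 = 11.217 sabins.
Net gain per m²: Δα = 0.93 − 0.03 = 0.90.
Area = ΔA/Δα = 11.217/0.90 = 12.5 m².

12.5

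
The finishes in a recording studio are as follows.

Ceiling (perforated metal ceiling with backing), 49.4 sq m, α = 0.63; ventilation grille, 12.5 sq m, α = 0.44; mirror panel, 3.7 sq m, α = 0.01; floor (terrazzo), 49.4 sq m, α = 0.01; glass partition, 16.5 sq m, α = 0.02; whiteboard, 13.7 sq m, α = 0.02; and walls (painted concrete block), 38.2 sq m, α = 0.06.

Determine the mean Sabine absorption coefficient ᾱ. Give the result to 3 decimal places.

Total surface area S = 183.4 sq m.
Weighted sum Σ Sα = 40.049.
ᾱ = 40.049 / 183.4 = 0.218.

0.218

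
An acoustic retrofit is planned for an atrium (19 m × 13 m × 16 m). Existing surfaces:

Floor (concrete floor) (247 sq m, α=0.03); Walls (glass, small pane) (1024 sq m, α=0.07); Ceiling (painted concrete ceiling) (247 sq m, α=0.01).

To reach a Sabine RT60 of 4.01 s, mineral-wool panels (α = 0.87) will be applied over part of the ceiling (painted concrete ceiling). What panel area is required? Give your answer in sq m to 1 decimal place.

Summing Sᵢαᵢ: 7.410 + 71.680 + 2.470 → A₁ = 81.560 sabins.
V = 3952 m³. Target absorption A₂ = 0.161 × 3952 / 4.01 = 158.671 sabins.
ΔA needed = 158.671 − 81.560 = 77.111 sabins.
Net gain per sq m: Δα = 0.87 − 0.01 = 0.86.
Area = ΔA/Δα = 77.111/0.86 = 89.7 sq m.

89.7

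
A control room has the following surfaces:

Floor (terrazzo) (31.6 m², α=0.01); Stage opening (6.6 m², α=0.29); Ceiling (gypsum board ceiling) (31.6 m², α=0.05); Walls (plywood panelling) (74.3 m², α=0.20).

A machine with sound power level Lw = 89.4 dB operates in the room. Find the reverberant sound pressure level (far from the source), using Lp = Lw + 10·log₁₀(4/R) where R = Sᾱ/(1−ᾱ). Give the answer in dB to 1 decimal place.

A = 18.670 sabins; S = 144.1 m².
ᾱ = 0.1296, so room constant R = A/(1−ᾱ) = 21.450 m².
Lp = 89.4 + 10·log₁₀(4/21.450) = 89.4 + (-7.29) = 82.1 dB.

82.1 dB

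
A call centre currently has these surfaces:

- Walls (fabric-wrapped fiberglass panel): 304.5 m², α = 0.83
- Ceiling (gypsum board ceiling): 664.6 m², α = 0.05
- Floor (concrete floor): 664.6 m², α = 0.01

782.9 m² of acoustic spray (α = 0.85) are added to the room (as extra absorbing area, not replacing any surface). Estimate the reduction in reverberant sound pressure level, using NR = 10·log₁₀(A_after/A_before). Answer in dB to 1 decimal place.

5.2 dB

A_before = Σ Sᵢαᵢ = 304.5*0.83 + 664.6*0.05 + 664.6*0.01 = 292.611 sabins.
Treatment contributes 782.9·0.85 = 665.465 sabins.
New total A_after = 958.076 sabins.
Reduction = 10 log₁₀(A_after/A_before) = 10 log₁₀(3.2742) = 5.2 dB.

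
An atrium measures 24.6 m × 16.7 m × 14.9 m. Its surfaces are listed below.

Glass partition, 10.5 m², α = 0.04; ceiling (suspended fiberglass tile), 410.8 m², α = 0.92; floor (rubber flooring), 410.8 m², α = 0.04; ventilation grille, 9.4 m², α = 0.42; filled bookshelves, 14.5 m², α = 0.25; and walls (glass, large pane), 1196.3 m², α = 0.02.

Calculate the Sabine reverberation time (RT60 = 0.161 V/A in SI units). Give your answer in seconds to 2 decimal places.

2.31 seconds

Summing Sᵢαᵢ: 0.420 + 377.936 + 16.432 + 3.948 + 3.625 + 23.926 → A = 426.287 sabins.
V = 24.6·16.7·14.9 = 6121.218 m³.
RT60 = 0.161 · V / A = 0.161 × 6121.218 / 426.287 = 2.31 s.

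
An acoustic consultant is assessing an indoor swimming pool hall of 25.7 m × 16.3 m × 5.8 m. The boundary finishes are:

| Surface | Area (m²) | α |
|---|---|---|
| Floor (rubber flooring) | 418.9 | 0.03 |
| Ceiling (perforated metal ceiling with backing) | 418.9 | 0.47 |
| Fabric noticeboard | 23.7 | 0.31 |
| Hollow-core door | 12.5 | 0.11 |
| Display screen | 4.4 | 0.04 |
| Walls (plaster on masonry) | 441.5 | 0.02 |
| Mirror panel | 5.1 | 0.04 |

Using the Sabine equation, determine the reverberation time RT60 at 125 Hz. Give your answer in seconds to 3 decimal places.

A = Σ Sᵢαᵢ = 418.9*0.03 + 418.9*0.47 + 23.7*0.31 + 12.5*0.11 + 4.4*0.04 + 441.5*0.02 + 5.1*0.04 = 227.382 sabins.
V = 25.7·16.3·5.8 = 2429.678 m³.
RT60 = 0.161 · V / A = 0.161 × 2429.678 / 227.382 = 1.720 s.

1.720 s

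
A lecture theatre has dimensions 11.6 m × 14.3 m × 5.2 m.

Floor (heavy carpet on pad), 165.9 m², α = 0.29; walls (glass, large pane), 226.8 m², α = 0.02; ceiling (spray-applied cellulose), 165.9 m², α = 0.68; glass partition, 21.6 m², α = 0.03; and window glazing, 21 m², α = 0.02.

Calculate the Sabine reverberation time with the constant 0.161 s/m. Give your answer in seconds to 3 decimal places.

Total absorption A = 165.9×0.29 + 226.8×0.02 + 165.9×0.68 + 21.6×0.03 + 21×0.02
  = 48.111 + 4.536 + 112.812 + 0.648 + 0.420 = 166.527 m² sabins.
Room volume: 862.576 m³.
T = 0.161 V/A = 0.161·862.576/166.527 = 0.834 s.

0.834 seconds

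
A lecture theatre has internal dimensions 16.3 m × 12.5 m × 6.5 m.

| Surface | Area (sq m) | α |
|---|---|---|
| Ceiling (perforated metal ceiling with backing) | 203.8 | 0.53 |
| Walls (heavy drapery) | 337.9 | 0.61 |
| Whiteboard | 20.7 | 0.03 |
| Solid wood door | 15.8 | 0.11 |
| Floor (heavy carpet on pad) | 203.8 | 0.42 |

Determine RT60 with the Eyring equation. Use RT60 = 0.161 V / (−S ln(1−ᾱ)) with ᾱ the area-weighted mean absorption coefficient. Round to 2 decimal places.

0.38 sec

S = Σ Sᵢ = 782.0 sq m.
Absorption A = 203.8·0.53 + 337.9·0.61 + 20.7·0.03 + 15.8·0.11 + 203.8·0.42 = 402.088 sabins.
Mean coefficient ᾱ = A/S = 0.5142.
−S·ln(1−ᾱ) = −782.0 × ln(1 − 0.5142) = 564.571.
V = 16.3 × 12.5 × 6.5 = 1324.375 m³.
T = 0.161·V/[−S·ln(1−ᾱ)] = 0.161·1324.375/564.571 = 0.38 s.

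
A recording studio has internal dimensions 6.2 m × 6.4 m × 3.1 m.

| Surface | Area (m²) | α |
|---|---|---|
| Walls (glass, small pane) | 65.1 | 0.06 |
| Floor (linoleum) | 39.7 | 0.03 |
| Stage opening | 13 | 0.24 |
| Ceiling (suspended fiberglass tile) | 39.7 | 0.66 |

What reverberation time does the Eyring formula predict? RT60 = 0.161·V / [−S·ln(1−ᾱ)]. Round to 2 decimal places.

0.51 s

S = Σ Sᵢ = 157.5 m².
Absorption A = 65.1·0.06 + 39.7·0.03 + 13·0.24 + 39.7·0.66 = 34.419 sabins.
Mean coefficient ᾱ = A/S = 0.2185.
Eyring denominator: −S ln(1−ᾱ) = 38.830.
V = 6.2 × 6.4 × 3.1 = 123.008 m³.
RT60 = 0.161 × 123.008 / 38.830 = 0.51 s.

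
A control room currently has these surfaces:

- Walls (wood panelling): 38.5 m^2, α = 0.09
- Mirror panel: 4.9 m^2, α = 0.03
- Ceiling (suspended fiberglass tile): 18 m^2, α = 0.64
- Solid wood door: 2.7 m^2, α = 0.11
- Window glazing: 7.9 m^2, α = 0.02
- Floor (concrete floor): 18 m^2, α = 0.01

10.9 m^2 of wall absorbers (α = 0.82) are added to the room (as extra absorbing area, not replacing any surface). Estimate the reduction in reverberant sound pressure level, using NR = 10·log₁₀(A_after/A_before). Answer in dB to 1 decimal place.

Total absorption A_before = 38.5×0.09 + 4.9×0.03 + 18×0.64 + 2.7×0.11 + 7.9×0.02 + 18×0.01
  = 3.465 + 0.147 + 11.520 + 0.297 + 0.158 + 0.180 = 15.767 m^2 sabins.
Added absorption = 10.9 × 0.82 = 8.938 sabins.
New total A_after = 24.705 sabins.
Reduction = 10 log₁₀(A_after/A_before) = 10 log₁₀(1.5669) = 2.0 dB.

2.0 dB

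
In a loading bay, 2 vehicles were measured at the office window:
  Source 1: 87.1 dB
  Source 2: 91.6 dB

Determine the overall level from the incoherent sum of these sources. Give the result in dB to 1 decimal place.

92.9 dB

Sum in the linear (power) domain: Σ 10^(Lᵢ/10) = 10^(87.1/10) + 10^(91.6/10) = 1.958e+09.
L_total = 10·log₁₀(1.958e+09) = 92.9 dB.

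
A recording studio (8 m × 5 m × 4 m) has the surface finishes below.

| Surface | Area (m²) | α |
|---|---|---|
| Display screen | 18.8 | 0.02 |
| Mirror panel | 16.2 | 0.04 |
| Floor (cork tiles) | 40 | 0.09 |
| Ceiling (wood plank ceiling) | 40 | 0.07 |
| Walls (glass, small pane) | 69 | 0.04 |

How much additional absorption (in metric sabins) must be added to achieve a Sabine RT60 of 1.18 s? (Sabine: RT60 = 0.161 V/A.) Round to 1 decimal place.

11.6 sabins

Equivalent absorption area: A₁ = 18.8·0.02 + 16.2·0.04 + 40·0.09 + 40·0.07 + 69·0.04 = 10.184 m².
V = 160 m³. Required absorption A₂ = 0.161 × 160 / 1.18 = 21.831 sabins.
Shortfall: 21.831 − 10.184 = 11.6 sabins.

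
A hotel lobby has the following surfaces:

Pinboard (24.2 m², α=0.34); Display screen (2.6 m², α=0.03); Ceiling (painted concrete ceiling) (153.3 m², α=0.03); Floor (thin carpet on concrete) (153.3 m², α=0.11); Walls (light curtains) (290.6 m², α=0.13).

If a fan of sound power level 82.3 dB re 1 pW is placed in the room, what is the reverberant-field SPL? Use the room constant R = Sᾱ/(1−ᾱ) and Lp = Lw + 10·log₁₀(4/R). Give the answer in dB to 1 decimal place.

69.5 dB

A = 67.546 sabins; S = 624.0 m².
ᾱ = 67.546/624.0 = 0.1082; R = Sᾱ/(1−ᾱ) = 67.546/(1−0.1082) = 75.741 m².
Lp = Lw + 10 log₁₀(4/R) = 82.3 -12.77 = 69.5 dB.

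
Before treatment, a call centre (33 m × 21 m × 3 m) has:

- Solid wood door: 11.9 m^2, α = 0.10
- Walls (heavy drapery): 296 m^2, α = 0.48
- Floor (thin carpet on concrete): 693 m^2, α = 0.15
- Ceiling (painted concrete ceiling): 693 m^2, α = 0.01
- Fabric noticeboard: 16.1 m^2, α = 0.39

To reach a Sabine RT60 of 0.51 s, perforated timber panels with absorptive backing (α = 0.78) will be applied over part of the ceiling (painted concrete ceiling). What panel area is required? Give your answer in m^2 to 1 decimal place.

514.1

Summing Sᵢαᵢ: 1.190 + 142.080 + 103.950 + 6.930 + 6.279 → A₁ = 260.429 sabins.
V = 2079 m³. Target absorption A₂ = 0.161 × 2079 / 0.51 = 656.312 sabins.
ΔA needed = 656.312 − 260.429 = 395.883 sabins.
Each m^2 of panel replacing the ceiling (painted concrete ceiling) adds (0.78 − 0.01) = 0.77 sabins.
Area = ΔA/Δα = 395.883/0.77 = 514.1 m^2.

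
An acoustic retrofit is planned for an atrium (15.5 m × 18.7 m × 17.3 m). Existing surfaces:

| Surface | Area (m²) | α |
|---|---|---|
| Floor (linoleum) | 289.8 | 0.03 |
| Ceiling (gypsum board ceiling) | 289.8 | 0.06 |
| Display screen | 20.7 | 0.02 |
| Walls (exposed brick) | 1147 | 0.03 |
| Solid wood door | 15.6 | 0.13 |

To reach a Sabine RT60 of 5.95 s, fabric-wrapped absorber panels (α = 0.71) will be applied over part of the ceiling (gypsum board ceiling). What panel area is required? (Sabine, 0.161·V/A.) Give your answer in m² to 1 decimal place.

111.9

Total absorption A₁ = 289.8×0.03 + 289.8×0.06 + 20.7×0.02 + 1147×0.03 + 15.6×0.13
  = 8.694 + 17.388 + 0.414 + 34.410 + 2.028 = 62.934 m² sabins.
V = 5014.405 m³. Target absorption A₂ = 0.161 × 5014.405 / 5.95 = 135.684 sabins.
Absorption to add: 135.684 − 62.934 = 72.750 sabins.
Net gain per m²: Δα = 0.71 − 0.06 = 0.65.
Area = ΔA/Δα = 72.750/0.65 = 111.9 m².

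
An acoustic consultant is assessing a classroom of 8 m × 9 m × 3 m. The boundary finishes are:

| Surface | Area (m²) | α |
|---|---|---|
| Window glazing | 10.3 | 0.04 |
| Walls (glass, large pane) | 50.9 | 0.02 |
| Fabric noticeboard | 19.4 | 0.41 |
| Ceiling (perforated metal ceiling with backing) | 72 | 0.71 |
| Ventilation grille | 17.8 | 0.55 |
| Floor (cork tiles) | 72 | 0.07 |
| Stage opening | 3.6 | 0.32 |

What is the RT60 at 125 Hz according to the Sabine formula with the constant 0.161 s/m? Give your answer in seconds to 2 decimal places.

Equivalent absorption area: A = 10.3·0.04 + 50.9·0.02 + 19.4·0.41 + 72·0.71 + 17.8·0.55 + 72·0.07 + 3.6·0.32 = 76.486 m².
V = 8·9·3 = 216 m³.
RT60 = 0.161 · V / A = 0.161 × 216 / 76.486 = 0.45 s.

0.45 s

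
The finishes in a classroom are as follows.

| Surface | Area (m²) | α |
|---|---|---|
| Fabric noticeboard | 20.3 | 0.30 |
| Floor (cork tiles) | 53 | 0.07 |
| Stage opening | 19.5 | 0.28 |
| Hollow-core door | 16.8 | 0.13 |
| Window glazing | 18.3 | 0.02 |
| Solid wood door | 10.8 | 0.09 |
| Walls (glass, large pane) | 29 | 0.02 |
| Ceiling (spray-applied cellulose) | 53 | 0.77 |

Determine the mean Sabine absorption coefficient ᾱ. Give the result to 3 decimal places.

Total surface area S = 220.7 m².
Weighted sum Σ Sα = 60.172.
ᾱ = 60.172 / 220.7 = 0.273.

0.273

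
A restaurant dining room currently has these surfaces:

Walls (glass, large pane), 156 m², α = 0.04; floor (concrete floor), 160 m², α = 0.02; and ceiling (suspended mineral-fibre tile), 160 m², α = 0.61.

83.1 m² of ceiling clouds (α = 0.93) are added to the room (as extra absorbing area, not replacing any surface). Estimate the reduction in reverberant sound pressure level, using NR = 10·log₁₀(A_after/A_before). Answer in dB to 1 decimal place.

Summing Sᵢαᵢ: 6.240 + 3.200 + 97.600 → A_before = 107.040 sabins.
Treatment contributes 83.1·0.93 = 77.283 sabins.
A_after = 107.040 + 77.283 = 184.323 sabins.
NR = 10·log₁₀(184.323/107.040) = 2.4 dB.

2.4 dB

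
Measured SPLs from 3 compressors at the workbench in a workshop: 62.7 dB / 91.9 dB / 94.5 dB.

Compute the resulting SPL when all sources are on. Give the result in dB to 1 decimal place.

96.4 dB

Sum in the linear (power) domain: Σ 10^(Lᵢ/10) = 10^(62.7/10) + 10^(91.9/10) + 10^(94.5/10) = 4.369e+09.
Combined level = 10 log₁₀(4.369e+09) = 96.4 dB.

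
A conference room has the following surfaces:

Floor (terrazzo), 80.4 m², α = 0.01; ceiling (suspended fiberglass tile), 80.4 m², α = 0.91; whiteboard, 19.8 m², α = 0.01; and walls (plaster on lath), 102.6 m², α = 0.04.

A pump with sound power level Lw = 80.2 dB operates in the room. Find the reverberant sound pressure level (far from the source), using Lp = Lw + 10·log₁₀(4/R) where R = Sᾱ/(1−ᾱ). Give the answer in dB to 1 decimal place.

A = 78.270 sabins; S = 283.2 m².
ᾱ = 0.2764, so room constant R = A/(1−ᾱ) = 108.167 m².
Lp = 80.2 + 10·log₁₀(4/108.167) = 80.2 + (-14.32) = 65.9 dB.

65.9 dB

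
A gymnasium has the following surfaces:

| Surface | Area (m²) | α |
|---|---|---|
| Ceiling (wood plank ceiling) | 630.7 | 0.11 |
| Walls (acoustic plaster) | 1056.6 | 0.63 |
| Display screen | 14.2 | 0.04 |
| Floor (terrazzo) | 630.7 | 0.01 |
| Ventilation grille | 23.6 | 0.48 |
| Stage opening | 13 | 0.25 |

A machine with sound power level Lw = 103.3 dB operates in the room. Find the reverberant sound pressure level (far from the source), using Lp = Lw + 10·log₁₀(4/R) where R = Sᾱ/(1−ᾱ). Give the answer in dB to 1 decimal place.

78.9 dB

Σ(Sᵢαᵢ) = 630.7·0.11 + 1056.6·0.63 + 14.2·0.04 + 630.7·0.01 + 23.6·0.48 + 13·0.25 = 756.488; total area S = 2368.8 m².
ᾱ = 756.488/2368.8 = 0.3194; R = Sᾱ/(1−ᾱ) = 756.488/(1−0.3194) = 1111.502 m².
Lp = 103.3 + 10·log₁₀(4/1111.502) = 103.3 + (-24.44) = 78.9 dB.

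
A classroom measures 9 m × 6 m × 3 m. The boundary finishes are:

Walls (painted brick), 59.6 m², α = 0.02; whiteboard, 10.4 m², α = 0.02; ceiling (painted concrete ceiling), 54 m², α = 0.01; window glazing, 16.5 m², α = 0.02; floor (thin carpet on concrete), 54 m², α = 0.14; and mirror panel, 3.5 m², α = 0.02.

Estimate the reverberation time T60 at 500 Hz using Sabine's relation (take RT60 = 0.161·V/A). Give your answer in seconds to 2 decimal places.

2.63 s

Summing Sᵢαᵢ: 1.192 + 0.208 + 0.540 + 0.330 + 7.560 + 0.070 → A = 9.900 sabins.
Room volume: 162 m³.
RT60 = 0.161 · V / A = 0.161 × 162 / 9.900 = 2.63 s.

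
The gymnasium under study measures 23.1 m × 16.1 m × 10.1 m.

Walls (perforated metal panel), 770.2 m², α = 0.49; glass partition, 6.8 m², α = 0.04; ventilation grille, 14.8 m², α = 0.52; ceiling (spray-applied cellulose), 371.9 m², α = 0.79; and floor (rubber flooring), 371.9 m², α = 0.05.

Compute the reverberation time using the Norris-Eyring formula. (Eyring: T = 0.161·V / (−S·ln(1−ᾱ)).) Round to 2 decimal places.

Total surface area S = 770.2 + 6.8 + 14.8 + 371.9 + 371.9 = 1535.6 m².
Σ(Sᵢαᵢ) = 770.2·0.49 + 6.8·0.04 + 14.8·0.52 + 371.9·0.79 + 371.9·0.05 = 697.762.
ᾱ = 697.762 / 1535.6 = 0.4544.
−S·ln(1−ᾱ) = −1535.6 × ln(1 − 0.4544) = 930.373.
V = 23.1 × 16.1 × 10.1 = 3756.291 m³.
T = 0.161·V/[−S·ln(1−ᾱ)] = 0.161·3756.291/930.373 = 0.65 s.

0.65 s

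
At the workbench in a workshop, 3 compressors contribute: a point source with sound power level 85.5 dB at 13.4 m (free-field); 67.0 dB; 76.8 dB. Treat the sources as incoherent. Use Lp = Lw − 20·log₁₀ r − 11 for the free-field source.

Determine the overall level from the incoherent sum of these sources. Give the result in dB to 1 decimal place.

Source at 13.4 m: Lp = 85.5 − 20·log₁₀(13.4) − 11 = 52.0 dB.
Sum in the linear (power) domain: Σ 10^(Lᵢ/10) = 10^(52.0/10) + 10^(67.0/10) + 10^(76.8/10) = 5.303e+07.
L_total = 10·log₁₀(5.303e+07) = 77.2 dB.

77.2 dB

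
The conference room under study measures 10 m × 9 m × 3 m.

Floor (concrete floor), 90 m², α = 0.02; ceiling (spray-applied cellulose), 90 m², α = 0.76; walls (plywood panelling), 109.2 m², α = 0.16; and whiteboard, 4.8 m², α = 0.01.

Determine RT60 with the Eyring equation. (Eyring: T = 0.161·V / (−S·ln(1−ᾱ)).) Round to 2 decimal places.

0.42 seconds

Total surface area S = 90 + 90 + 109.2 + 4.8 = 294.0 m².
Σ(Sᵢαᵢ) = 90·0.02 + 90·0.76 + 109.2·0.16 + 4.8·0.01 = 87.720.
Mean coefficient ᾱ = A/S = 0.2984.
Eyring denominator: −S ln(1−ᾱ) = 104.191.
V = 10 × 9 × 3 = 270 m³.
T = 0.161·V/[−S·ln(1−ᾱ)] = 0.161·270/104.191 = 0.42 s.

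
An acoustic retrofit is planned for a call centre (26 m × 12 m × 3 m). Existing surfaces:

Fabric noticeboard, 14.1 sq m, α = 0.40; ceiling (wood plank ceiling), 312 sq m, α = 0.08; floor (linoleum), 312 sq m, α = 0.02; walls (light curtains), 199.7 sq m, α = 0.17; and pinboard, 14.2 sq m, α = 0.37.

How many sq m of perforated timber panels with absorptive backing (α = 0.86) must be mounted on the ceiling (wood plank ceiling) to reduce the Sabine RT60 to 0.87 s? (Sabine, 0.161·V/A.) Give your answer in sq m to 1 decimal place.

Equivalent absorption area: A₁ = 14.1*0.40 + 312*0.08 + 312*0.02 + 199.7*0.17 + 14.2*0.37 = 76.043 sq m.
V = 936 m³. Target absorption A₂ = 0.161 × 936 / 0.87 = 173.214 sabins.
Absorption to add: 173.214 − 76.043 = 97.171 sabins.
Each sq m of panel replacing the ceiling (wood plank ceiling) adds (0.86 − 0.08) = 0.78 sabins.
Area = ΔA/Δα = 97.171/0.78 = 124.6 sq m.

124.6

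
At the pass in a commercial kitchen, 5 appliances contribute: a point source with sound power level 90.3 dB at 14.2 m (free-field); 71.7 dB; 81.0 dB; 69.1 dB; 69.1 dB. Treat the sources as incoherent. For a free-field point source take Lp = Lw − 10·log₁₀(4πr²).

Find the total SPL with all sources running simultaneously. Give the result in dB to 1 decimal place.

Source at 14.2 m: Lp = 90.3 − 10·log₁₀(4π·14.2²) = 90.3 − 10·log₁₀(2533.883) = 56.3 dB.
Sum in the linear (power) domain: Σ 10^(Lᵢ/10) = 10^(56.3/10) + 10^(71.7/10) + 10^(81.0/10) + 10^(69.1/10) + 10^(69.1/10) = 1.574e+08.
Back to dB: 10·log₁₀ Σ = 82.0 dB.

82.0 dB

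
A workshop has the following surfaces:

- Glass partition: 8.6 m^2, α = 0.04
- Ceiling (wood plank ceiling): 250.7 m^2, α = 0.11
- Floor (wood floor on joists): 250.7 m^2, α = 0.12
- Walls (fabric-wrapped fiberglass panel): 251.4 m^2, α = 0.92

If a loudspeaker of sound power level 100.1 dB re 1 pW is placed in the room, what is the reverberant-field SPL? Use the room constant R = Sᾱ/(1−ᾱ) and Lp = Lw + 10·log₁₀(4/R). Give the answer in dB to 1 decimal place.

A = 289.293 sabins; S = 761.4 m^2.
ᾱ = 289.293/761.4 = 0.3799; R = Sᾱ/(1−ᾱ) = 289.293/(1−0.3799) = 466.526 m^2.
Lp = Lw + 10 log₁₀(4/R) = 100.1 -20.67 = 79.4 dB.

79.4 dB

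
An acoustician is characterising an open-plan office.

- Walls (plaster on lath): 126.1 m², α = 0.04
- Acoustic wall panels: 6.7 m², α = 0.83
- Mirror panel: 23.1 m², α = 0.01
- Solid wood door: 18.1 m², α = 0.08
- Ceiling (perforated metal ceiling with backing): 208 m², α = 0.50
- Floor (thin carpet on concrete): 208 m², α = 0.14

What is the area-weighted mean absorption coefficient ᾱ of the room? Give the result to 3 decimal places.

0.246

S = Σ Sᵢ = 126.1 + 6.7 + 23.1 + 18.1 + 208 + 208 = 590.0 m².
Weighted sum Σ Sα = 145.404.
ᾱ = A/S = 0.246.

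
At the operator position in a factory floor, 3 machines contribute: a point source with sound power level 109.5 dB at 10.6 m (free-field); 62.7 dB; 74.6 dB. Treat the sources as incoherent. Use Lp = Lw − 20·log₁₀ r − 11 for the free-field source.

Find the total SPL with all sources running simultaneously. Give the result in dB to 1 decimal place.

Source at 10.6 m: Lp = 109.5 − 20·log₁₀(10.6) − 11 = 78.0 dB.
Converting to relative power and adding: 10^(78.0/10) + 10^(62.7/10) + 10^(74.6/10) = 9.38e+07.
Back to dB: 10·log₁₀ Σ = 79.7 dB.

79.7 dB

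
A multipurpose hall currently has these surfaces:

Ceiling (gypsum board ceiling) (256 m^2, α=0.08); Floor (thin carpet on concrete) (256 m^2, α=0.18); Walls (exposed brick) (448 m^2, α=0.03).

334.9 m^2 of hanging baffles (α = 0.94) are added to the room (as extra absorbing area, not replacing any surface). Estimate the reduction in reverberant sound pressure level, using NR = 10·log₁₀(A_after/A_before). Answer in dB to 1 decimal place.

Equivalent absorption area: A_before = 256×0.08 + 256×0.18 + 448×0.03 = 80.000 m^2.
Added absorption = 334.9 × 0.94 = 314.806 sabins.
New total A_after = 394.806 sabins.
NR = 10·log₁₀(394.806/80.000) = 6.9 dB.

6.9 dB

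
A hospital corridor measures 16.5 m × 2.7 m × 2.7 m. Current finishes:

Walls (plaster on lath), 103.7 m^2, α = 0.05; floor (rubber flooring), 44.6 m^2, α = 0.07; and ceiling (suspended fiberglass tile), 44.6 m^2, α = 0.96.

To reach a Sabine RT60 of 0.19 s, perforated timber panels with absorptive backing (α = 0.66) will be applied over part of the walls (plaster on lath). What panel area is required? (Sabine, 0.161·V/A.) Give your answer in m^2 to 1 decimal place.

Equivalent absorption area: A₁ = 103.7*0.05 + 44.6*0.07 + 44.6*0.96 = 51.123 m^2.
Required A₂ = 0.161·120.285/0.19 = 101.926 sabins.
ΔA needed = 101.926 − 51.123 = 50.803 sabins.
Net gain per m^2: Δα = 0.66 − 0.05 = 0.61.
Area = ΔA/Δα = 50.803/0.61 = 83.3 m^2.

83.3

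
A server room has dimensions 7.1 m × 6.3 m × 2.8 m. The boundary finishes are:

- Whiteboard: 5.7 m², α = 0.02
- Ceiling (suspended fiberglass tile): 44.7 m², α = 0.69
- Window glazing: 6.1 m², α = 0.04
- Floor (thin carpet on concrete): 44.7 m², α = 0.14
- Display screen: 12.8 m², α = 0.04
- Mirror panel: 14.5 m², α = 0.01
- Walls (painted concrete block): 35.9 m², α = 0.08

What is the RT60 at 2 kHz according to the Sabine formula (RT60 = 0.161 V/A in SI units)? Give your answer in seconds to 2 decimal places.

0.49 seconds

Total absorption A = 5.7·0.02 + 44.7·0.69 + 6.1·0.04 + 44.7·0.14 + 12.8·0.04 + 14.5·0.01 + 35.9·0.08
  = 0.114 + 30.843 + 0.244 + 6.258 + 0.512 + 0.145 + 2.872 = 40.988 m² sabins.
V = 7.1·6.3·2.8 = 125.244 m³.
T = 0.161 V/A = 0.161·125.244/40.988 = 0.49 s.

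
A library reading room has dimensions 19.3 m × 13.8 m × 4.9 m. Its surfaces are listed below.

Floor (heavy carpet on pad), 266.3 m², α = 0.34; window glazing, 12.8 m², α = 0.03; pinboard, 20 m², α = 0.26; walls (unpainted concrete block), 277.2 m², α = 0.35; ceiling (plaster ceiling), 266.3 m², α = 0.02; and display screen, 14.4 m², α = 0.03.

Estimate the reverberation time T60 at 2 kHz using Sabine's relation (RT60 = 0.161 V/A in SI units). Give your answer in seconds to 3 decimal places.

1.056 sec

Total absorption A = 266.3·0.34 + 12.8·0.03 + 20·0.26 + 277.2·0.35 + 266.3·0.02 + 14.4·0.03
  = 90.542 + 0.384 + 5.200 + 97.020 + 5.326 + 0.432 = 198.904 m² sabins.
Room volume: 1305.066 m³.
RT60 = 0.161 · V / A = 0.161 × 1305.066 / 198.904 = 1.056 s.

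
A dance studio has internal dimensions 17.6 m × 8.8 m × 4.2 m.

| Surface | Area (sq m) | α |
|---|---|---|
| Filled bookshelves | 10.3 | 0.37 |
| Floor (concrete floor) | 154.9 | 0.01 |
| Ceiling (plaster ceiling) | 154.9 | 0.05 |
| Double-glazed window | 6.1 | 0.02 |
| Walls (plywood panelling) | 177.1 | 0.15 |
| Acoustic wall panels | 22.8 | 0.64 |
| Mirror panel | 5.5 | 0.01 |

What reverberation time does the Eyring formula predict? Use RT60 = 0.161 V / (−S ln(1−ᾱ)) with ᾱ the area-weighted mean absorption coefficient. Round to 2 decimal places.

1.82 s

S = Σ Sᵢ = 531.6 sq m.
Absorption A = 10.3·0.37 + 154.9·0.01 + 154.9·0.05 + 6.1·0.02 + 177.1·0.15 + 22.8·0.64 + 5.5·0.01 = 54.439 sabins.
Mean coefficient ᾱ = A/S = 0.1024.
Eyring denominator: −S ln(1−ᾱ) = 57.429.
V = 17.6 × 8.8 × 4.2 = 650.496 m³.
RT60 = 0.161 × 650.496 / 57.429 = 1.82 s.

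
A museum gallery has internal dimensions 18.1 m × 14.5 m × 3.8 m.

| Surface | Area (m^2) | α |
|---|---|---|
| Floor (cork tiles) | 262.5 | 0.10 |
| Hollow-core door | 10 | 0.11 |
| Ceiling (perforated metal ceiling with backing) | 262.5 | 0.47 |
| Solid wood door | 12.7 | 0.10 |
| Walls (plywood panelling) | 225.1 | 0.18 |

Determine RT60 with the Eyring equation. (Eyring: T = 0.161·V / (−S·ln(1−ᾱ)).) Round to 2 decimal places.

Total surface area S = 262.5 + 10 + 262.5 + 12.7 + 225.1 = 772.8 m^2.
Absorption A = 262.5×0.10 + 10×0.11 + 262.5×0.47 + 12.7×0.10 + 225.1×0.18 = 192.513 sabins.
ᾱ = 192.513 / 772.8 = 0.2491.
Eyring denominator: −S ln(1−ᾱ) = 221.394.
V = 18.1 × 14.5 × 3.8 = 997.31 m³.
T = 0.161·V/[−S·ln(1−ᾱ)] = 0.161·997.31/221.394 = 0.73 s.

0.73 s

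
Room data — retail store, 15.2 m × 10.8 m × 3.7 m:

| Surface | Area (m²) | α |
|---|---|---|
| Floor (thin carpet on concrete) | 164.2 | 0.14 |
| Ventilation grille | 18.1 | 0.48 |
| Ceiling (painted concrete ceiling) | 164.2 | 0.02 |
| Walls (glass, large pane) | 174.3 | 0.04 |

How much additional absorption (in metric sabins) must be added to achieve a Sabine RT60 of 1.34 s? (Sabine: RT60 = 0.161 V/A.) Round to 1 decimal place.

Equivalent absorption area: A₁ = 164.2*0.14 + 18.1*0.48 + 164.2*0.02 + 174.3*0.04 = 41.932 m².
Target A₂ = 0.161·607.392/1.34 = 72.978 sabins (V = 607.392 m³).
Additional absorption ΔA = 72.978 − 41.932 = 31.0 sabins.

31.0 sabins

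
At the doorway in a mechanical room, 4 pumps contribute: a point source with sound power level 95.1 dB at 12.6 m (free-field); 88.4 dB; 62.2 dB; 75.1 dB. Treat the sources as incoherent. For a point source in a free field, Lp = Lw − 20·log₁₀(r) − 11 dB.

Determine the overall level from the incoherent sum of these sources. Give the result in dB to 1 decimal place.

88.6 dB

Source at 12.6 m: Lp = 95.1 − 20·log₁₀(12.6) − 11 = 62.1 dB.
Converting to relative power and adding: 10^(62.1/10) + 10^(88.4/10) + 10^(62.2/10) + 10^(75.1/10) = 7.275e+08.
Combined level = 10 log₁₀(7.275e+08) = 88.6 dB.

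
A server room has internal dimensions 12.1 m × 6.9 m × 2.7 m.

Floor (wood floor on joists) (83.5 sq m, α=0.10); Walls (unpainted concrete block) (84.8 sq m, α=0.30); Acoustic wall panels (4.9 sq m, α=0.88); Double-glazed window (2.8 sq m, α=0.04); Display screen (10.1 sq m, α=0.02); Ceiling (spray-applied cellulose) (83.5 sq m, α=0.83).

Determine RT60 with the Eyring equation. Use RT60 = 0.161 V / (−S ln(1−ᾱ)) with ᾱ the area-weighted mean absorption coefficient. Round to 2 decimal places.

0.26 sec

S = Σ Sᵢ = 269.6 sq m.
Σ(Sᵢαᵢ) = 83.5·0.10 + 84.8·0.30 + 4.9·0.88 + 2.8·0.04 + 10.1·0.02 + 83.5·0.83 = 107.721.
Mean coefficient ᾱ = A/S = 0.3996.
−S·ln(1−ᾱ) = −269.6 × ln(1 − 0.3996) = 137.539.
V = 12.1 × 6.9 × 2.7 = 225.423 m³.
RT60 = 0.161 × 225.423 / 137.539 = 0.26 s.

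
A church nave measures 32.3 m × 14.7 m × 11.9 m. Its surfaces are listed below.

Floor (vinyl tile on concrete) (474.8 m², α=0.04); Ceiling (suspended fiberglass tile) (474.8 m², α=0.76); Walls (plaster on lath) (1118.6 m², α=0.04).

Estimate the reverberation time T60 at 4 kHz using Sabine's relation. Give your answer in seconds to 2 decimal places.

Total absorption A = 474.8*0.04 + 474.8*0.76 + 1118.6*0.04
  = 18.992 + 360.848 + 44.744 = 424.584 m² sabins.
Volume V = 32.3 × 14.7 × 11.9 = 5650.239 m³.
T = 0.161 V/A = 0.161·5650.239/424.584 = 2.14 s.

2.14 s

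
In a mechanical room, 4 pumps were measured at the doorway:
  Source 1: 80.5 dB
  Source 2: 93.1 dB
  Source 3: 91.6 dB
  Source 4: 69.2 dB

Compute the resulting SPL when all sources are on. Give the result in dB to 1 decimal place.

Converting to relative power and adding: 10^(80.5/10) + 10^(93.1/10) + 10^(91.6/10) + 10^(69.2/10) = 3.608e+09.
Back to dB: 10·log₁₀ Σ = 95.6 dB.

95.6 dB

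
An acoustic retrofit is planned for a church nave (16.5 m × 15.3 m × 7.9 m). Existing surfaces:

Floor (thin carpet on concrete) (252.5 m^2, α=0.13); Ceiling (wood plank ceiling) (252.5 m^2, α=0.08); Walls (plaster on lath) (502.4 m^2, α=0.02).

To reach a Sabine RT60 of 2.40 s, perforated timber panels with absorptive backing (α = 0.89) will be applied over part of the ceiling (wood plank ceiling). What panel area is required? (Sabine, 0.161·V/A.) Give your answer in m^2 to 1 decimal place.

87.3

Total absorption A₁ = 252.5·0.13 + 252.5·0.08 + 502.4·0.02
  = 32.825 + 20.200 + 10.048 = 63.073 m^2 sabins.
V = 1994.355 m³. Target absorption A₂ = 0.161 × 1994.355 / 2.40 = 133.788 sabins.
ΔA needed = 133.788 − 63.073 = 70.715 sabins.
Net gain per m^2: Δα = 0.89 − 0.08 = 0.81.
Panel area = 70.715 / 0.81 = 87.3 m^2.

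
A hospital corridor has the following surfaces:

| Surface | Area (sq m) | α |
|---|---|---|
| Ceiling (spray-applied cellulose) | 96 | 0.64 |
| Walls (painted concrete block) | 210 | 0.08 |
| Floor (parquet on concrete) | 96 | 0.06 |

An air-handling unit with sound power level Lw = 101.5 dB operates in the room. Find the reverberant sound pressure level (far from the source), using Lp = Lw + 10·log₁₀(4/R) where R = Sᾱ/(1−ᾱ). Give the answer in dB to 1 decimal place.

A = 84.000 sabins; S = 402.0 sq m.
ᾱ = 84.000/402.0 = 0.2090; R = Sᾱ/(1−ᾱ) = 84.000/(1−0.2090) = 106.195 sq m.
Lp = 101.5 + 10·log₁₀(4/106.195) = 101.5 + (-14.24) = 87.3 dB.

87.3 dB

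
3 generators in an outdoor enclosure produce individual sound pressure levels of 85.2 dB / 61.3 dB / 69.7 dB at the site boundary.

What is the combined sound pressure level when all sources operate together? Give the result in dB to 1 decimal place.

Sum in the linear (power) domain: Σ 10^(Lᵢ/10) = 10^(85.2/10) + 10^(61.3/10) + 10^(69.7/10) = 3.418e+08.
Combined level = 10 log₁₀(3.418e+08) = 85.3 dB.

85.3 dB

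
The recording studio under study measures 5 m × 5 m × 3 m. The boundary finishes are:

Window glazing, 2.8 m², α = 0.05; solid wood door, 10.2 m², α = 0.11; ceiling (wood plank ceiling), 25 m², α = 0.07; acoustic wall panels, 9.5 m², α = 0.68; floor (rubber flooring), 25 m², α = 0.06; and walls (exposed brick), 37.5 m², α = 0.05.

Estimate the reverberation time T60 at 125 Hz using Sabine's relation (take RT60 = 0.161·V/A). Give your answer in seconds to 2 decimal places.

Summing Sᵢαᵢ: 0.140 + 1.122 + 1.750 + 6.460 + 1.500 + 1.875 → A = 12.847 sabins.
Room volume: 75 m³.
Sabine: RT60 = 0.161 × 75 / 12.847 = 0.94 s.

0.94 seconds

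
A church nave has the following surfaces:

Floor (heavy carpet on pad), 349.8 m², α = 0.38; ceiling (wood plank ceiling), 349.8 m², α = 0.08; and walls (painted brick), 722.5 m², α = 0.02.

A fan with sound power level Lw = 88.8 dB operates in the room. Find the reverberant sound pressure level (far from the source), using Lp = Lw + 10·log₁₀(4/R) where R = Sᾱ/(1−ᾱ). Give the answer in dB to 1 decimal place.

A = 175.358 sabins; S = 1422.1 m².
ᾱ = 175.358/1422.1 = 0.1233; R = Sᾱ/(1−ᾱ) = 175.358/(1−0.1233) = 200.021 m².
Lp = Lw + 10 log₁₀(4/R) = 88.8 -16.99 = 71.8 dB.

71.8 dB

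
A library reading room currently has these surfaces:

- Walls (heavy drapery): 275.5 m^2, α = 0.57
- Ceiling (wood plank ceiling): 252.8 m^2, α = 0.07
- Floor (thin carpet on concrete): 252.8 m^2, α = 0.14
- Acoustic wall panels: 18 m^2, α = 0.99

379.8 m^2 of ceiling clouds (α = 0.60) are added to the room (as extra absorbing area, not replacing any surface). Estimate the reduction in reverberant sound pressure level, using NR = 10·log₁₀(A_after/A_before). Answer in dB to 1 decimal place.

3.0 dB

A_before = Σ Sᵢαᵢ = 275.5*0.57 + 252.8*0.07 + 252.8*0.14 + 18*0.99 = 227.943 sabins.
Treatment contributes 379.8·0.60 = 227.880 sabins.
A_after = 227.943 + 227.880 = 455.823 sabins.
Reduction = 10 log₁₀(A_after/A_before) = 10 log₁₀(1.9997) = 3.0 dB.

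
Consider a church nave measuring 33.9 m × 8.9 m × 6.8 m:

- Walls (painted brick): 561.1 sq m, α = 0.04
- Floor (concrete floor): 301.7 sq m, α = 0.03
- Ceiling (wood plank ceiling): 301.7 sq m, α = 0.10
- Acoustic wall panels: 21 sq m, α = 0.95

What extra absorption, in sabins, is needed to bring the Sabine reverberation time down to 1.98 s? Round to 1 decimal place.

85.2 sabins

Equivalent absorption area: A₁ = 561.1*0.04 + 301.7*0.03 + 301.7*0.10 + 21*0.95 = 81.615 sq m.
For T = 1.98 s, need A₂ = 0.161·V/T = 0.161·2051.628/1.98 = 166.824 sabins.
Shortfall: 166.824 − 81.615 = 85.2 sabins.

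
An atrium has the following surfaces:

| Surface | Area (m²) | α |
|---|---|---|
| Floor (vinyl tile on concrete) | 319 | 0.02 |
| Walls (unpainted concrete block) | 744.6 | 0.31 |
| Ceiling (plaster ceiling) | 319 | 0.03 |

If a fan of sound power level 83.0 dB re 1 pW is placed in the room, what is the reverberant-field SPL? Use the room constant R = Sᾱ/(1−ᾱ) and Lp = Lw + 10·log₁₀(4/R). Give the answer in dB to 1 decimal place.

64.2 dB

A = 246.776 sabins; S = 1382.6 m².
ᾱ = 246.776/1382.6 = 0.1785; R = Sᾱ/(1−ᾱ) = 246.776/(1−0.1785) = 300.397 m².
Lp = Lw + 10 log₁₀(4/R) = 83.0 -18.76 = 64.2 dB.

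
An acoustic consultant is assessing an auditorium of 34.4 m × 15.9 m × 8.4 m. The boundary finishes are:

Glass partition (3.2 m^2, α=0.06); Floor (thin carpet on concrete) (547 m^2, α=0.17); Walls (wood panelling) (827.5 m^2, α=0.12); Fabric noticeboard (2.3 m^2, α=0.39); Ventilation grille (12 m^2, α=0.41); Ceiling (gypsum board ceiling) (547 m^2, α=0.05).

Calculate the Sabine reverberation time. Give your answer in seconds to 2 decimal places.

3.28 s

Summing Sᵢαᵢ: 0.192 + 92.990 + 99.300 + 0.897 + 4.920 + 27.350 → A = 225.649 sabins.
Volume V = 34.4 × 15.9 × 8.4 = 4594.464 m³.
T = 0.161 V/A = 0.161·4594.464/225.649 = 3.28 s.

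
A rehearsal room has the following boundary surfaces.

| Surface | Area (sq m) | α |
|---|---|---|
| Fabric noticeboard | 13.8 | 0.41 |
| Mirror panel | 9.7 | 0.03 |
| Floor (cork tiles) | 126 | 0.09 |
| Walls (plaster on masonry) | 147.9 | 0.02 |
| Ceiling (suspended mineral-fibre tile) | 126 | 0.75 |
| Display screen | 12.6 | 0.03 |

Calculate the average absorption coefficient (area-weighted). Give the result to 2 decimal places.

S = Σ Sᵢ = 13.8 + 9.7 + 126 + 147.9 + 126 + 12.6 = 436.0 sq m.
Σ(Sᵢαᵢ) = 13.8*0.41 + 9.7*0.03 + 126*0.09 + 147.9*0.02 + 126*0.75 + 12.6*0.03 = 115.125.
ᾱ = 115.125 / 436.0 = 0.26.

0.26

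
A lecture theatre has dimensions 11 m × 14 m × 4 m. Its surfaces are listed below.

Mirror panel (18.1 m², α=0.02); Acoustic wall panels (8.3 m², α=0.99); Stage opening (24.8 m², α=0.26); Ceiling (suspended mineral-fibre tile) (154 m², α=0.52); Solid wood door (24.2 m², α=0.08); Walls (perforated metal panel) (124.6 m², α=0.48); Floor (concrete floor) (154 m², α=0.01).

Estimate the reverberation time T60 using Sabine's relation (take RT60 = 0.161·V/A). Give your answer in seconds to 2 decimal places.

0.63 s

Total absorption A = 18.1×0.02 + 8.3×0.99 + 24.8×0.26 + 154×0.52 + 24.2×0.08 + 124.6×0.48 + 154×0.01
  = 0.362 + 8.217 + 6.448 + 80.080 + 1.936 + 59.808 + 1.540 = 158.391 m² sabins.
Room volume: 616 m³.
RT60 = 0.161 · V / A = 0.161 × 616 / 158.391 = 0.63 s.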